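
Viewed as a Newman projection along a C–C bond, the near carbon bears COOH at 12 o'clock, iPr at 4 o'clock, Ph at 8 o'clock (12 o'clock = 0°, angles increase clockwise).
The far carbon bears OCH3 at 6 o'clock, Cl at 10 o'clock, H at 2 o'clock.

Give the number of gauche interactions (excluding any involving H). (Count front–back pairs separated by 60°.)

Non-H gauche pairs: COOH(0°)/Cl(300°); iPr(120°)/OCH3(180°); Ph(240°)/OCH3(180°); Ph(240°)/Cl(300°) — 4 interactions.

4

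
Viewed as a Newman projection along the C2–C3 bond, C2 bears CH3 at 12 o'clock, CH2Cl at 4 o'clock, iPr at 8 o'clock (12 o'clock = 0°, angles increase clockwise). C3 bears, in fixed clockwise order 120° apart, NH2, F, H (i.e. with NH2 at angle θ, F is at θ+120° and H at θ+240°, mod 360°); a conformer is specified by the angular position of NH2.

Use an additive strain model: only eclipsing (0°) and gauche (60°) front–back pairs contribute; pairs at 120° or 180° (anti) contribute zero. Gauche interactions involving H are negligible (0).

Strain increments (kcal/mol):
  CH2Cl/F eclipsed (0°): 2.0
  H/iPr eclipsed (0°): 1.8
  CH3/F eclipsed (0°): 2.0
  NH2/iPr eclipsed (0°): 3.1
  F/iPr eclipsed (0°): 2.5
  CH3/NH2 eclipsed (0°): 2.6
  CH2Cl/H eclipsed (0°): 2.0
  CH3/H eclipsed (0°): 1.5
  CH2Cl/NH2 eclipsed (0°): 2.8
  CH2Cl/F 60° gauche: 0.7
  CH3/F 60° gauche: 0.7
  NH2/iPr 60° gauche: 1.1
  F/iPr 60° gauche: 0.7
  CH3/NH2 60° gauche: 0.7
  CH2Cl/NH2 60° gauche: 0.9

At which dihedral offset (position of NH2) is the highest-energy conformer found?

240°

NH2 at 0° (eclipsed): CH3(0°)/NH2(0°) eclipsed 2.6; CH2Cl(120°)/F(120°) eclipsed 2.0; iPr(240°)/H(240°) eclipsed 1.8 → 6.4 kcal/mol.
NH2 at 60° (staggered): CH3(0°)/NH2(60°) gauche 0.7; CH2Cl(120°)/NH2(60°) gauche 0.9; CH2Cl(120°)/F(180°) gauche 0.7; iPr(240°)/F(180°) gauche 0.7 → 3.0 kcal/mol.
NH2 at 120° (eclipsed): CH3(0°)/H(0°) eclipsed 1.5; CH2Cl(120°)/NH2(120°) eclipsed 2.8; iPr(240°)/F(240°) eclipsed 2.5 → 6.8 kcal/mol.
NH2 at 180° (staggered): CH3(0°)/F(300°) gauche 0.7; CH2Cl(120°)/NH2(180°) gauche 0.9; iPr(240°)/NH2(180°) gauche 1.1; iPr(240°)/F(300°) gauche 0.7 → 3.4 kcal/mol.
NH2 at 240° (eclipsed): CH3(0°)/F(0°) eclipsed 2.0; CH2Cl(120°)/H(120°) eclipsed 2.0; iPr(240°)/NH2(240°) eclipsed 3.1 → 7.1 kcal/mol.
NH2 at 300° (staggered): CH3(0°)/NH2(300°) gauche 0.7; CH3(0°)/F(60°) gauche 0.7; CH2Cl(120°)/F(60°) gauche 0.7; iPr(240°)/NH2(300°) gauche 1.1 → 3.2 kcal/mol.
The maximum (7.1 kcal/mol) occurs with NH2 at 240°.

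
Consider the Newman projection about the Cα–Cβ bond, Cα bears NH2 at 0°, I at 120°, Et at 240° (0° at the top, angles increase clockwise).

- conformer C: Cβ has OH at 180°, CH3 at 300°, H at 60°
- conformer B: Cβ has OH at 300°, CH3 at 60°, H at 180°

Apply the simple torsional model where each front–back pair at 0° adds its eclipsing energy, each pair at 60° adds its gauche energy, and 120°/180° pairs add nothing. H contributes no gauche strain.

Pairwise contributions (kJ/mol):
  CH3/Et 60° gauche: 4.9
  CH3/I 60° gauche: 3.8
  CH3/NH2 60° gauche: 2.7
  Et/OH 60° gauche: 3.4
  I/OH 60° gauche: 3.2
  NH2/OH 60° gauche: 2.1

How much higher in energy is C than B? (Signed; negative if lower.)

C is staggered. NH2 at 0° is gauche with CH3 at 300° (2.7); I at 120° is gauche with OH at 180° (3.2); Et at 240° is gauche with OH at 180° (3.4); Et at 240° is gauche with CH3 at 300° (4.9). Total 14.2 kJ/mol.
B is staggered. NH2 at 0° is gauche with OH at 300° (2.1); NH2 at 0° is gauche with CH3 at 60° (2.7); I at 120° is gauche with CH3 at 60° (3.8); Et at 240° is gauche with OH at 300° (3.4). Total 12.0 kJ/mol.
E(C) − E(B) = 14.2 − 12.0 = +2.2 kJ/mol.

+2.2 kJ/mol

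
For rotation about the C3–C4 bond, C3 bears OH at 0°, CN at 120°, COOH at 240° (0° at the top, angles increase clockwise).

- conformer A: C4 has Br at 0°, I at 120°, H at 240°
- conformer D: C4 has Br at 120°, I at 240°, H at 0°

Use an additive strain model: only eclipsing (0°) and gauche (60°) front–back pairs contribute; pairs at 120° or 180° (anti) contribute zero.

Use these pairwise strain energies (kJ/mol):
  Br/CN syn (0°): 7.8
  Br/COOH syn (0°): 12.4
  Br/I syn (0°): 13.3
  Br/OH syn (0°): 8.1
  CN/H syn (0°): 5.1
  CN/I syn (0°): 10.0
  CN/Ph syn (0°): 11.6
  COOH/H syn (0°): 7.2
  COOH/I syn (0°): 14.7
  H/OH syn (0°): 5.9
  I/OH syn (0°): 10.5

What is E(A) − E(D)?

A (eclipsed): OH–Br eclipsed, CN–I eclipsed, COOH–H eclipsed; 8.1 + 10.0 + 7.2 = 25.3 kJ/mol.
D (eclipsed): OH–H eclipsed, CN–Br eclipsed, COOH–I eclipsed; 5.9 + 7.8 + 14.7 = 28.4 kJ/mol.
E(A) − E(D) = 25.3 − 28.4 = -3.1 kJ/mol.

-3.1 kJ/mol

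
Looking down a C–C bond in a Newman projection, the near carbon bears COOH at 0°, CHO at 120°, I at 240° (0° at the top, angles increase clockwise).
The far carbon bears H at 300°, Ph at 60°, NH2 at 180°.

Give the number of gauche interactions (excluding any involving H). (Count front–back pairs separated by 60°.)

4

Non-H gauche pairs: COOH(0°)/Ph(60°); CHO(120°)/Ph(60°); CHO(120°)/NH2(180°); I(240°)/NH2(180°) — 4 interactions.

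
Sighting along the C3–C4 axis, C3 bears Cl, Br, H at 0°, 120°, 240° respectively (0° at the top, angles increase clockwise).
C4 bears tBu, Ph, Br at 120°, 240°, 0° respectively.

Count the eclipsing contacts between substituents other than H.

2

Non-H eclipsing pairs: Cl(0°)/Br(0°); Br(120°)/tBu(120°) — 2 interactions.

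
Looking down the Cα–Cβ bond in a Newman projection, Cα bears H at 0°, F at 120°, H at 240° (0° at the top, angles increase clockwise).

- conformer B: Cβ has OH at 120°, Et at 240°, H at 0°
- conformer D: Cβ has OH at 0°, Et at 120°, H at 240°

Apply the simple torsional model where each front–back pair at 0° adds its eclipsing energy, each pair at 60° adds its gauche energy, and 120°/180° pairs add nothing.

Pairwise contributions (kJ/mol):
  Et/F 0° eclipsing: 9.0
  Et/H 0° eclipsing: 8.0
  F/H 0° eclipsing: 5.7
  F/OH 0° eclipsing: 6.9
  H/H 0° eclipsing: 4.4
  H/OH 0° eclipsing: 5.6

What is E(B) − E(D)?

+0.3 kJ/mol

B (eclipsed): H–H eclipsed, F–OH eclipsed, H–Et eclipsed; 4.4 + 6.9 + 8.0 = 19.3 kJ/mol.
D (eclipsed): H–OH eclipsed, F–Et eclipsed, H–H eclipsed; 5.6 + 9.0 + 4.4 = 19.0 kJ/mol.
E(B) − E(D) = 19.3 − 19.0 = +0.3 kJ/mol.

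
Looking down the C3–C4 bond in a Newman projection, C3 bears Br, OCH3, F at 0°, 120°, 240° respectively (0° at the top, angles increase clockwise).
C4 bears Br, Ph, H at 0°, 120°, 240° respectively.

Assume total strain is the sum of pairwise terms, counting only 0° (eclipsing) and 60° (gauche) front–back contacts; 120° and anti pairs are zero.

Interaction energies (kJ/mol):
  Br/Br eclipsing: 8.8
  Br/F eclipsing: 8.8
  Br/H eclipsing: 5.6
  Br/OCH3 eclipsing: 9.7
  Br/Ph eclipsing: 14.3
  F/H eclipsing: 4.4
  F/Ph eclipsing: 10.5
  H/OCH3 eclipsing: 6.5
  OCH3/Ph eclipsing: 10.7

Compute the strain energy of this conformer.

23.9 kJ/mol

This conformer (eclipsed): Br(0°)/Br(0°) eclipsed 8.8; OCH3(120°)/Ph(120°) eclipsed 10.7; F(240°)/H(240°) eclipsed 4.4 → 23.9 kJ/mol.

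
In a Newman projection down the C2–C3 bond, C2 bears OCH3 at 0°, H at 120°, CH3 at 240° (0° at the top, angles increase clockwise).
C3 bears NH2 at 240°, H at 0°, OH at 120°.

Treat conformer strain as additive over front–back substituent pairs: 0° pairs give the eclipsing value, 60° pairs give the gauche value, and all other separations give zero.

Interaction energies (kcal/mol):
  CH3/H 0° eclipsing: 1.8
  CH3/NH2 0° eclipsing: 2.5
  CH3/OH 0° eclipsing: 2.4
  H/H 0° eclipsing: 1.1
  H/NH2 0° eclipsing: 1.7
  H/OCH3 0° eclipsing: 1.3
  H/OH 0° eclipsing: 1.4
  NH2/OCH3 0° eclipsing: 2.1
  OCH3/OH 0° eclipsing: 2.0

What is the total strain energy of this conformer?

This conformer (eclipsed): OCH3–H eclipsed, H–OH eclipsed, CH3–NH2 eclipsed; 1.3 + 1.4 + 2.5 = 5.2 kcal/mol.

5.2 kcal/mol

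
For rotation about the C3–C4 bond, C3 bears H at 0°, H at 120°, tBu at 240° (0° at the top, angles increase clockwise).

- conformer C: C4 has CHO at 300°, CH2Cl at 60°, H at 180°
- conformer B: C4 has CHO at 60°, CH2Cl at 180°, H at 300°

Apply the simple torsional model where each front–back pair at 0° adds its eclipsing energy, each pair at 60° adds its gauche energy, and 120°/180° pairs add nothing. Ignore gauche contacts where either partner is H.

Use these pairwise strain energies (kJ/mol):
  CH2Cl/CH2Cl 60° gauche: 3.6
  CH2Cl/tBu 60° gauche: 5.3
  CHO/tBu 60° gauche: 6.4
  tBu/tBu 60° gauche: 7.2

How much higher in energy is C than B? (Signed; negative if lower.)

+1.1 kJ/mol

C is staggered. tBu at 240° is gauche with CHO at 300° (6.4). Total 6.4 kJ/mol.
B is staggered. tBu at 240° is gauche with CH2Cl at 180° (5.3). Total 5.3 kJ/mol.
E(C) − E(B) = 6.4 − 5.3 = +1.1 kJ/mol.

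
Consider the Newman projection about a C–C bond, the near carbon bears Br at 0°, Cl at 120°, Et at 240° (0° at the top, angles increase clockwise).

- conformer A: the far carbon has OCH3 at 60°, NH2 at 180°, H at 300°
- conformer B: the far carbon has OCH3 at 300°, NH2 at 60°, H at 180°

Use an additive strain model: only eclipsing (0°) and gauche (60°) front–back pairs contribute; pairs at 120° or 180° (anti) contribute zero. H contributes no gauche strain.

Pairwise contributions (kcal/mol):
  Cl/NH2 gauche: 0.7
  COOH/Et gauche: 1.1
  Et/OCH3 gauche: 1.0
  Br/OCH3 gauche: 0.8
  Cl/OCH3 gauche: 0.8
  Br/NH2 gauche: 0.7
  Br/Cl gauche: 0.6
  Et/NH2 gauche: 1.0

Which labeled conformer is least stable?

A (staggered): Br(0°)/OCH3(60°) gauche 0.8; Cl(120°)/OCH3(60°) gauche 0.8; Cl(120°)/NH2(180°) gauche 0.7; Et(240°)/NH2(180°) gauche 1.0 → 3.3 kcal/mol.
B (staggered): Br(0°)/OCH3(300°) gauche 0.8; Br(0°)/NH2(60°) gauche 0.7; Cl(120°)/NH2(60°) gauche 0.7; Et(240°)/OCH3(300°) gauche 1.0 → 3.2 kcal/mol.
A has the highest total (3.3 kcal/mol).

A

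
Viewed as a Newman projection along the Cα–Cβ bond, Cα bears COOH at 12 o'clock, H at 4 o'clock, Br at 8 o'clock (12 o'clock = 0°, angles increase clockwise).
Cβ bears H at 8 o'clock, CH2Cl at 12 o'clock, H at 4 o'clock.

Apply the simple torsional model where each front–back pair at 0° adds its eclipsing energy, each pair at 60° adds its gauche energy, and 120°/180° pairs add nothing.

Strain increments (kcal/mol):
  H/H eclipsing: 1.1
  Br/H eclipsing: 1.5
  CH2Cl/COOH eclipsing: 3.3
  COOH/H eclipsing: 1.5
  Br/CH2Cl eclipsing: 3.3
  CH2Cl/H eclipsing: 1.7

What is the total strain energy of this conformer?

5.9 kcal/mol

This conformer (eclipsed): COOH–CH2Cl eclipsed, H–H eclipsed, Br–H eclipsed; 3.3 + 1.1 + 1.5 = 5.9 kcal/mol.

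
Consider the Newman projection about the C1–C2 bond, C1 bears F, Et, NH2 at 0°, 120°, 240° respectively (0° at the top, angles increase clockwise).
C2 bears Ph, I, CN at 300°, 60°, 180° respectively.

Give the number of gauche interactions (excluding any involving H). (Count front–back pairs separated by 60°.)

6

Non-H gauche pairs: F(0°)/Ph(300°); F(0°)/I(60°); Et(120°)/I(60°); Et(120°)/CN(180°); NH2(240°)/Ph(300°); NH2(240°)/CN(180°) — 6 interactions.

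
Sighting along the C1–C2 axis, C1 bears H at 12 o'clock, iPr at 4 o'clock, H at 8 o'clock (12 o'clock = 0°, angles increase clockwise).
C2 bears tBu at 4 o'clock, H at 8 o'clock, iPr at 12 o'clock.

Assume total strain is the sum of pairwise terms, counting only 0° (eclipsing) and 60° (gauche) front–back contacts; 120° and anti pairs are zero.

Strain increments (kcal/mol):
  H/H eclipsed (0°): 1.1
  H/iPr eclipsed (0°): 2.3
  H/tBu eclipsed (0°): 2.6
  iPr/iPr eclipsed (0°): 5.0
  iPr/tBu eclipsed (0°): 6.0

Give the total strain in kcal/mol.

9.4 kcal/mol

This conformer (eclipsed): H(0°)/iPr(0°) eclipsed 2.3; iPr(120°)/tBu(120°) eclipsed 6.0; H(240°)/H(240°) eclipsed 1.1 → 9.4 kcal/mol.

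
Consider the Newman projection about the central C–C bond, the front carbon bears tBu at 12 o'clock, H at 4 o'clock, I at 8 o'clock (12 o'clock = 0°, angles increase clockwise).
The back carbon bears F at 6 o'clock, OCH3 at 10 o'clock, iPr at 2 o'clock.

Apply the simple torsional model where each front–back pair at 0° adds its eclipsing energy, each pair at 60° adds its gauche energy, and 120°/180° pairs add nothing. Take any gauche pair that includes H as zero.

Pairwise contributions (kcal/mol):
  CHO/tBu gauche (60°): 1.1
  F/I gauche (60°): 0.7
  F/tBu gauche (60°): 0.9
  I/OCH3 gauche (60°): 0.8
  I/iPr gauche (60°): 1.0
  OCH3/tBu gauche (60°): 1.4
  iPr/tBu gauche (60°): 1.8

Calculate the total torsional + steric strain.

This conformer (staggered): tBu(0°)/OCH3(300°) gauche 1.4; tBu(0°)/iPr(60°) gauche 1.8; I(240°)/F(180°) gauche 0.7; I(240°)/OCH3(300°) gauche 0.8 → 4.7 kcal/mol.

4.7 kcal/mol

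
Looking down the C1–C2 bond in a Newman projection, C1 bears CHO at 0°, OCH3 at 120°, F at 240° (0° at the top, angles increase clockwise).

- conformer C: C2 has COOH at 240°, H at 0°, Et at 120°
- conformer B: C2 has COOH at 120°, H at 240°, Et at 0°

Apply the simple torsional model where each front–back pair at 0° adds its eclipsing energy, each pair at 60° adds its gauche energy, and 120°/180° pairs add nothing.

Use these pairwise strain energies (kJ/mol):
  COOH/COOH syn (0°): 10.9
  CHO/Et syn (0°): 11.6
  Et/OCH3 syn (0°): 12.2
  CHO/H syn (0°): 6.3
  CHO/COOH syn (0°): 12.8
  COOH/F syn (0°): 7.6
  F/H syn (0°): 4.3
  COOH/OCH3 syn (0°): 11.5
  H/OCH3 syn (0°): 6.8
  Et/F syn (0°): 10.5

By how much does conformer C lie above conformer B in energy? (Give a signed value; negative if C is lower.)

-1.3 kJ/mol

C is eclipsed. CHO at 0° is eclipsed with H at 0° (6.3); OCH3 at 120° is eclipsed with Et at 120° (12.2); F at 240° is eclipsed with COOH at 240° (7.6). Total 26.1 kJ/mol.
B is eclipsed. CHO at 0° is eclipsed with Et at 0° (11.6); OCH3 at 120° is eclipsed with COOH at 120° (11.5); F at 240° is eclipsed with H at 240° (4.3). Total 27.4 kJ/mol.
E(C) − E(B) = 26.1 − 27.4 = -1.3 kJ/mol.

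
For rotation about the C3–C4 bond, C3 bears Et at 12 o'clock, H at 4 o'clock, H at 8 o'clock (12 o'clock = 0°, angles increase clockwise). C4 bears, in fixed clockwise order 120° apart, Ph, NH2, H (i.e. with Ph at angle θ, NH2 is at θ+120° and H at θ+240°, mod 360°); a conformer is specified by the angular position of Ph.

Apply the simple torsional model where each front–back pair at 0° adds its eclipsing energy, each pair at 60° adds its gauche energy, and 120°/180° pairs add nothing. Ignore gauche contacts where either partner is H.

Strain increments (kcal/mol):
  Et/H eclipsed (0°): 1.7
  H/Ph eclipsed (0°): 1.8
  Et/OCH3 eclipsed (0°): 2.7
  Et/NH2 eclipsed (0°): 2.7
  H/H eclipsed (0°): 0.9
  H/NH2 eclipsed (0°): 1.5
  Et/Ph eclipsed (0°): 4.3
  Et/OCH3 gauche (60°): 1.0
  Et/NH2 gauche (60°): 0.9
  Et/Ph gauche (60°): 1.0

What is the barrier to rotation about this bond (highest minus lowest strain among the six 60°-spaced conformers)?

5.8 kcal/mol

Ph at 0° (eclipsed): Et(0°)/Ph(0°) eclipsed 4.3; H(120°)/NH2(120°) eclipsed 1.5; H(240°)/H(240°) eclipsed 0.9 → 6.7 kcal/mol.
Ph at 60° (staggered): Et(0°)/Ph(60°) gauche 1.0 → 1.0 kcal/mol.
Ph at 120° (eclipsed): Et(0°)/H(0°) eclipsed 1.7; H(120°)/Ph(120°) eclipsed 1.8; H(240°)/NH2(240°) eclipsed 1.5 → 5.0 kcal/mol.
Ph at 180° (staggered): Et(0°)/NH2(300°) gauche 0.9 → 0.9 kcal/mol.
Ph at 240° (eclipsed): Et(0°)/NH2(0°) eclipsed 2.7; H(120°)/H(120°) eclipsed 0.9; H(240°)/Ph(240°) eclipsed 1.8 → 5.4 kcal/mol.
Ph at 300° (staggered): Et(0°)/Ph(300°) gauche 1.0; Et(0°)/NH2(60°) gauche 0.9 → 1.9 kcal/mol.
Max at 0° (6.7 kcal/mol), min at 180° (0.9 kcal/mol); barrier = 5.8 kcal/mol.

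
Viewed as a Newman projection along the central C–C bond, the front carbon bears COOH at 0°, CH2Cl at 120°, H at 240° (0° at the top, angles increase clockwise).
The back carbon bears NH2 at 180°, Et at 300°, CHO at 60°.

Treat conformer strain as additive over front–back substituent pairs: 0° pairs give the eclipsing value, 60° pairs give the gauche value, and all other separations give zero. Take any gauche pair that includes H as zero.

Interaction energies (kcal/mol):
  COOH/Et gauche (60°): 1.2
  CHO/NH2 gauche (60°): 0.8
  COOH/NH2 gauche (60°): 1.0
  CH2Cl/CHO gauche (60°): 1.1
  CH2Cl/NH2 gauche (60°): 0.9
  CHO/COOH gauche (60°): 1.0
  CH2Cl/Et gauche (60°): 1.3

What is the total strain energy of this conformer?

This conformer is staggered. COOH at 0° is gauche with Et at 300° (1.2); COOH at 0° is gauche with CHO at 60° (1.0); CH2Cl at 120° is gauche with NH2 at 180° (0.9); CH2Cl at 120° is gauche with CHO at 60° (1.1). Total 4.2 kcal/mol.

4.2 kcal/mol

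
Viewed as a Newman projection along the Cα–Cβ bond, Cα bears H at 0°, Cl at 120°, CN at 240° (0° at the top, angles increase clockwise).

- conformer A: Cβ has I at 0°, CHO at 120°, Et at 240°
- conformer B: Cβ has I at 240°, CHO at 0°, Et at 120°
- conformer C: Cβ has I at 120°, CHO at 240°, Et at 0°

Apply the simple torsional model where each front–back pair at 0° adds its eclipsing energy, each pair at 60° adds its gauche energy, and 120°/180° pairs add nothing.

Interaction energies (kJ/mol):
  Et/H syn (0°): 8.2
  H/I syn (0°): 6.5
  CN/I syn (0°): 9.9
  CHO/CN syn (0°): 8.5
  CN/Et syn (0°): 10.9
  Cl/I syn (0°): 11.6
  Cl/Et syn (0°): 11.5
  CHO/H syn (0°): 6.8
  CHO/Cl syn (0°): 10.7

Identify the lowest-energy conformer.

A is eclipsed. H at 0° is eclipsed with I at 0° (6.5); Cl at 120° is eclipsed with CHO at 120° (10.7); CN at 240° is eclipsed with Et at 240° (10.9). Total 28.1 kJ/mol.
B is eclipsed. H at 0° is eclipsed with CHO at 0° (6.8); Cl at 120° is eclipsed with Et at 120° (11.5); CN at 240° is eclipsed with I at 240° (9.9). Total 28.2 kJ/mol.
C is eclipsed. H at 0° is eclipsed with Et at 0° (8.2); Cl at 120° is eclipsed with I at 120° (11.6); CN at 240° is eclipsed with CHO at 240° (8.5). Total 28.3 kJ/mol.
A has the lowest total (28.1 kJ/mol).

A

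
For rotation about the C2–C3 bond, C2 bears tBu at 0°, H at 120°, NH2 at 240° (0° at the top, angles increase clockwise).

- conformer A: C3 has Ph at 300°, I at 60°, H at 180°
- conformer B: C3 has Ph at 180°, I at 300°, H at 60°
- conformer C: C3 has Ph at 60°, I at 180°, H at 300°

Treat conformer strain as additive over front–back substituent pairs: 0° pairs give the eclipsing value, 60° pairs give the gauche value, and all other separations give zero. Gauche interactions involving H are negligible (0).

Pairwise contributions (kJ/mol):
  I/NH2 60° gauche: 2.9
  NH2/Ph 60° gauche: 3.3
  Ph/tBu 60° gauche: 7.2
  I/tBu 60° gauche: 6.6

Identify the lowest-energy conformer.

A (staggered): tBu–Ph gauche, tBu–I gauche, NH2–Ph gauche; 7.2 + 6.6 + 3.3 = 17.1 kJ/mol.
B (staggered): tBu–I gauche, NH2–Ph gauche, NH2–I gauche; 6.6 + 3.3 + 2.9 = 12.8 kJ/mol.
C (staggered): tBu–Ph gauche, NH2–I gauche; 7.2 + 2.9 = 10.1 kJ/mol.
C has the lowest total (10.1 kJ/mol).

C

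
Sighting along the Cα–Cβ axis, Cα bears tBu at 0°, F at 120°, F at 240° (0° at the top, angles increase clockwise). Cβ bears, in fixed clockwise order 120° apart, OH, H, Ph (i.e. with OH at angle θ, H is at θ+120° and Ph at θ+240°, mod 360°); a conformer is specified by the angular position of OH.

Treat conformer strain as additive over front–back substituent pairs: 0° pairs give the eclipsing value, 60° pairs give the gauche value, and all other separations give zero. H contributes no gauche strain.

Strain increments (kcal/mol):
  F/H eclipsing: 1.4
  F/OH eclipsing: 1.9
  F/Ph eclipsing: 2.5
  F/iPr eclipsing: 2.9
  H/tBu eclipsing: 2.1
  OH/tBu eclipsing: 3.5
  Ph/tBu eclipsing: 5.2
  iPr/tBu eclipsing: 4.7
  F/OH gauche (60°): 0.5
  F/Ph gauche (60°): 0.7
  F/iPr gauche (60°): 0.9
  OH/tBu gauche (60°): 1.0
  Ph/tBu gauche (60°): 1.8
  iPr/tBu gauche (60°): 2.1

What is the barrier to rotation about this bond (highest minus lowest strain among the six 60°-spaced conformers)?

OH at 0° is eclipsed. tBu at 0° is eclipsed with OH at 0° (3.5); F at 120° is eclipsed with H at 120° (1.4); F at 240° is eclipsed with Ph at 240° (2.5). Total 7.4 kcal/mol.
OH at 60° is staggered. tBu at 0° is gauche with OH at 60° (1.0); tBu at 0° is gauche with Ph at 300° (1.8); F at 120° is gauche with OH at 60° (0.5); F at 240° is gauche with Ph at 300° (0.7). Total 4.0 kcal/mol.
OH at 120° is eclipsed. tBu at 0° is eclipsed with Ph at 0° (5.2); F at 120° is eclipsed with OH at 120° (1.9); F at 240° is eclipsed with H at 240° (1.4). Total 8.5 kcal/mol.
OH at 180° is staggered. tBu at 0° is gauche with Ph at 60° (1.8); F at 120° is gauche with OH at 180° (0.5); F at 120° is gauche with Ph at 60° (0.7); F at 240° is gauche with OH at 180° (0.5). Total 3.5 kcal/mol.
OH at 240° is eclipsed. tBu at 0° is eclipsed with H at 0° (2.1); F at 120° is eclipsed with Ph at 120° (2.5); F at 240° is eclipsed with OH at 240° (1.9). Total 6.5 kcal/mol.
OH at 300° is staggered. tBu at 0° is gauche with OH at 300° (1.0); F at 120° is gauche with Ph at 180° (0.7); F at 240° is gauche with OH at 300° (0.5); F at 240° is gauche with Ph at 180° (0.7). Total 2.9 kcal/mol.
Max at 120° (8.5 kcal/mol), min at 300° (2.9 kcal/mol); barrier = 5.6 kcal/mol.

5.6 kcal/mol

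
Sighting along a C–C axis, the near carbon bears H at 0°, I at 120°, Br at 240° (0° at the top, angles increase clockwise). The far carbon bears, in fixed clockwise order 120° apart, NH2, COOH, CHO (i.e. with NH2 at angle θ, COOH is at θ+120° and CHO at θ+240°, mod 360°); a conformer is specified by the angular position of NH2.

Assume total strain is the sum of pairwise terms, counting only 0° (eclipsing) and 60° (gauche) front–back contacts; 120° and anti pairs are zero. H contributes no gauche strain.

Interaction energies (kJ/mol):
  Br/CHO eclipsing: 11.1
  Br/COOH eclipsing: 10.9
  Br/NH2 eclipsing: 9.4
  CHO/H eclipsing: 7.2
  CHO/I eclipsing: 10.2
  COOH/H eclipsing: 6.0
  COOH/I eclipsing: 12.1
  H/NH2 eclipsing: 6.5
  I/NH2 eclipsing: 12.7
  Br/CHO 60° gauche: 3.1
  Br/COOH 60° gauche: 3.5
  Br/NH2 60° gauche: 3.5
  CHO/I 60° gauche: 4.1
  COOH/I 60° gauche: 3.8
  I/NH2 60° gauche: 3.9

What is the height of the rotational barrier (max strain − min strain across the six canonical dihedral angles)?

NH2 at 0° (eclipsed): H(0°)/NH2(0°) eclipsed 6.5; I(120°)/COOH(120°) eclipsed 12.1; Br(240°)/CHO(240°) eclipsed 11.1 → 29.7 kJ/mol.
NH2 at 60° (staggered): I(120°)/NH2(60°) gauche 3.9; I(120°)/COOH(180°) gauche 3.8; Br(240°)/COOH(180°) gauche 3.5; Br(240°)/CHO(300°) gauche 3.1 → 14.3 kJ/mol.
NH2 at 120° (eclipsed): H(0°)/CHO(0°) eclipsed 7.2; I(120°)/NH2(120°) eclipsed 12.7; Br(240°)/COOH(240°) eclipsed 10.9 → 30.8 kJ/mol.
NH2 at 180° (staggered): I(120°)/NH2(180°) gauche 3.9; I(120°)/CHO(60°) gauche 4.1; Br(240°)/NH2(180°) gauche 3.5; Br(240°)/COOH(300°) gauche 3.5 → 15.0 kJ/mol.
NH2 at 240° (eclipsed): H(0°)/COOH(0°) eclipsed 6.0; I(120°)/CHO(120°) eclipsed 10.2; Br(240°)/NH2(240°) eclipsed 9.4 → 25.6 kJ/mol.
NH2 at 300° (staggered): I(120°)/COOH(60°) gauche 3.8; I(120°)/CHO(180°) gauche 4.1; Br(240°)/NH2(300°) gauche 3.5; Br(240°)/CHO(180°) gauche 3.1 → 14.5 kJ/mol.
Max at 120° (30.8 kJ/mol), min at 60° (14.3 kJ/mol); barrier = 16.5 kJ/mol.

16.5 kJ/mol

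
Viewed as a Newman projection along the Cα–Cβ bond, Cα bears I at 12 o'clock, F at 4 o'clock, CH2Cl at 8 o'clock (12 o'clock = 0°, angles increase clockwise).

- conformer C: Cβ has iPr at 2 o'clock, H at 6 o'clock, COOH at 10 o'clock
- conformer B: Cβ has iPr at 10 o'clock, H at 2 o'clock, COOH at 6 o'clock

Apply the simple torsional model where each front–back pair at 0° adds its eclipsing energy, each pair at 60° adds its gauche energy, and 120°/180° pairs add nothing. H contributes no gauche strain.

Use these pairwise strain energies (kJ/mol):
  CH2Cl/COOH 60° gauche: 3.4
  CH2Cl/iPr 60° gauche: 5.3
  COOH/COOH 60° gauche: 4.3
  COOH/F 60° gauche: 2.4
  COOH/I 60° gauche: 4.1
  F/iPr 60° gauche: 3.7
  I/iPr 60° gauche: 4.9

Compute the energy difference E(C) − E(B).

+0.1 kJ/mol

C (staggered): I–iPr gauche, I–COOH gauche, F–iPr gauche, CH2Cl–COOH gauche; 4.9 + 4.1 + 3.7 + 3.4 = 16.1 kJ/mol.
B (staggered): I–iPr gauche, F–COOH gauche, CH2Cl–iPr gauche, CH2Cl–COOH gauche; 4.9 + 2.4 + 5.3 + 3.4 = 16.0 kJ/mol.
E(C) − E(B) = 16.1 − 16.0 = +0.1 kJ/mol.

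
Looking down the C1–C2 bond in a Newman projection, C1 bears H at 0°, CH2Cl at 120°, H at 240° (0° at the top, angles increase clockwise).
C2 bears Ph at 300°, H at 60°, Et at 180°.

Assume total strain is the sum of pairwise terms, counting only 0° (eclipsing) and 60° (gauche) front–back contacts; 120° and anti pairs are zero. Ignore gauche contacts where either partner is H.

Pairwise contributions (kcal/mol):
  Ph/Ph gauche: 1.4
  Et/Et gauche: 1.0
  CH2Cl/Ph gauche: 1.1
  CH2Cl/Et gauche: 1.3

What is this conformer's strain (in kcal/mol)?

This conformer (staggered): CH2Cl(120°)/Et(180°) gauche 1.3 → 1.3 kcal/mol.

1.3 kcal/mol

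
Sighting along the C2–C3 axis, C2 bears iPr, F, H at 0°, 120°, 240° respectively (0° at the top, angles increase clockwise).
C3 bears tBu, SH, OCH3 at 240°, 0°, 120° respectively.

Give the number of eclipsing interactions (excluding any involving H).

2

Non-H eclipsing pairs: iPr(0°)/SH(0°); F(120°)/OCH3(120°) — 2 interactions.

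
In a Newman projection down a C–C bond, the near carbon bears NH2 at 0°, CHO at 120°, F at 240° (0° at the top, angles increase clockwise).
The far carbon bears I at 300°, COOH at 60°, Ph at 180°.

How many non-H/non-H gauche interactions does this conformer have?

6

Non-H gauche pairs: NH2(0°)/I(300°); NH2(0°)/COOH(60°); CHO(120°)/COOH(60°); CHO(120°)/Ph(180°); F(240°)/I(300°); F(240°)/Ph(180°) — 6 interactions.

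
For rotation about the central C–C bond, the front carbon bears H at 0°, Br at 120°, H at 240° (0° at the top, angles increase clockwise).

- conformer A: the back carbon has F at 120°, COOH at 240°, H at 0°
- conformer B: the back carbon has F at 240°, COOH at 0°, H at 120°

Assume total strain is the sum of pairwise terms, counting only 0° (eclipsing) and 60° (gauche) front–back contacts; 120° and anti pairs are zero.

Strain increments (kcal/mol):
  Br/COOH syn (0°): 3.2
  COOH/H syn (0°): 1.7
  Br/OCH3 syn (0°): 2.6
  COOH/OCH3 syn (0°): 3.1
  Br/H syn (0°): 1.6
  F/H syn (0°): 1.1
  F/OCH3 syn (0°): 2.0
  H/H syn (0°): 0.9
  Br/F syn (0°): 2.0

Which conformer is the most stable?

A (eclipsed): H–H eclipsed, Br–F eclipsed, H–COOH eclipsed; 0.9 + 2.0 + 1.7 = 4.6 kcal/mol.
B (eclipsed): H–COOH eclipsed, Br–H eclipsed, H–F eclipsed; 1.7 + 1.6 + 1.1 = 4.4 kcal/mol.
B has the lowest total (4.4 kcal/mol).

B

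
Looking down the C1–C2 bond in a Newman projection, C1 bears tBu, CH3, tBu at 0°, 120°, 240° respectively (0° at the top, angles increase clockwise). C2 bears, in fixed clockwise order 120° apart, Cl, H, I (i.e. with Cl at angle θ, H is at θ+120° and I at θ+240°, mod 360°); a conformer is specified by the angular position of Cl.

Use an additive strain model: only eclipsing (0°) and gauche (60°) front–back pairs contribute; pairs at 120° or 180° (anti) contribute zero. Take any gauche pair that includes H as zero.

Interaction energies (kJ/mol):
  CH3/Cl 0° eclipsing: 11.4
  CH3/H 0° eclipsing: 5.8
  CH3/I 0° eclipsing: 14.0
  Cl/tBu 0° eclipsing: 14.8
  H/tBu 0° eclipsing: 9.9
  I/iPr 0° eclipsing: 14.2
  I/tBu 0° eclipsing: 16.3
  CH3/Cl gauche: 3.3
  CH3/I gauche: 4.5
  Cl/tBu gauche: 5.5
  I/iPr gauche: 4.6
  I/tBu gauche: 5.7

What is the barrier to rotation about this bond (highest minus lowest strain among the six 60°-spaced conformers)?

Cl at 0° (eclipsed): tBu(0°)/Cl(0°) eclipsed 14.8; CH3(120°)/H(120°) eclipsed 5.8; tBu(240°)/I(240°) eclipsed 16.3 → 36.9 kJ/mol.
Cl at 60° (staggered): tBu(0°)/Cl(60°) gauche 5.5; tBu(0°)/I(300°) gauche 5.7; CH3(120°)/Cl(60°) gauche 3.3; tBu(240°)/I(300°) gauche 5.7 → 20.2 kJ/mol.
Cl at 120° (eclipsed): tBu(0°)/I(0°) eclipsed 16.3; CH3(120°)/Cl(120°) eclipsed 11.4; tBu(240°)/H(240°) eclipsed 9.9 → 37.6 kJ/mol.
Cl at 180° (staggered): tBu(0°)/I(60°) gauche 5.7; CH3(120°)/Cl(180°) gauche 3.3; CH3(120°)/I(60°) gauche 4.5; tBu(240°)/Cl(180°) gauche 5.5 → 19.0 kJ/mol.
Cl at 240° (eclipsed): tBu(0°)/H(0°) eclipsed 9.9; CH3(120°)/I(120°) eclipsed 14.0; tBu(240°)/Cl(240°) eclipsed 14.8 → 38.7 kJ/mol.
Cl at 300° (staggered): tBu(0°)/Cl(300°) gauche 5.5; CH3(120°)/I(180°) gauche 4.5; tBu(240°)/Cl(300°) gauche 5.5; tBu(240°)/I(180°) gauche 5.7 → 21.2 kJ/mol.
Max at 240° (38.7 kJ/mol), min at 180° (19.0 kJ/mol); barrier = 19.7 kJ/mol.

19.7 kJ/mol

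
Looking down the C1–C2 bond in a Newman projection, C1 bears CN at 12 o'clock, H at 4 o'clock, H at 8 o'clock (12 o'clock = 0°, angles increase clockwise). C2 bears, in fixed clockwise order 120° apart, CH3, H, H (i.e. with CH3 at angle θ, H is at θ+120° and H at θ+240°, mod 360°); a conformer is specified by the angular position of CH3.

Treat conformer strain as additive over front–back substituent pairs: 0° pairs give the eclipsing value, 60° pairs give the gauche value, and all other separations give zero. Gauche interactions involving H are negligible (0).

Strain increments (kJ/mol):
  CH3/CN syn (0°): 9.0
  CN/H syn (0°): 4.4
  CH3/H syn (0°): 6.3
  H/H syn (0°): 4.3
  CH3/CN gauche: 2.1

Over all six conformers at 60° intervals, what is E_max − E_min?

CH3 at 0° (eclipsed): CN(0°)/CH3(0°) eclipsed 9.0; H(120°)/H(120°) eclipsed 4.3; H(240°)/H(240°) eclipsed 4.3 → 17.6 kJ/mol.
CH3 at 60° (staggered): CN(0°)/CH3(60°) gauche 2.1 → 2.1 kJ/mol.
CH3 at 120° (eclipsed): CN(0°)/H(0°) eclipsed 4.4; H(120°)/CH3(120°) eclipsed 6.3; H(240°)/H(240°) eclipsed 4.3 → 15.0 kJ/mol.
CH3 at 180° (staggered): no non-H gauche contacts → 0.0 kJ/mol.
CH3 at 240° (eclipsed): CN(0°)/H(0°) eclipsed 4.4; H(120°)/H(120°) eclipsed 4.3; H(240°)/CH3(240°) eclipsed 6.3 → 15.0 kJ/mol.
CH3 at 300° (staggered): CN(0°)/CH3(300°) gauche 2.1 → 2.1 kJ/mol.
Max at 0° (17.6 kJ/mol), min at 180° (0.0 kJ/mol); barrier = 17.6 kJ/mol.

17.6 kJ/mol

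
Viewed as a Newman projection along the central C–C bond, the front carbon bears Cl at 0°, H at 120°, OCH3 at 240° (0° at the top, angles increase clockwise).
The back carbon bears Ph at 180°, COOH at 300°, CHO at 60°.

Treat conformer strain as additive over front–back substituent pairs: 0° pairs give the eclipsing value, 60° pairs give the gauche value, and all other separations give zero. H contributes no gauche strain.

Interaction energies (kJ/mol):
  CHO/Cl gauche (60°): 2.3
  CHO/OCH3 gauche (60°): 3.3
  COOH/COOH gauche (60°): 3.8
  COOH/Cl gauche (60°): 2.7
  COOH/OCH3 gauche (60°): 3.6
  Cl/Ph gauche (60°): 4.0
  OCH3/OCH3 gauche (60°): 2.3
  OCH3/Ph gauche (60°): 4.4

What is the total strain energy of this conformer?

This conformer (staggered): Cl(0°)/COOH(300°) gauche 2.7; Cl(0°)/CHO(60°) gauche 2.3; OCH3(240°)/Ph(180°) gauche 4.4; OCH3(240°)/COOH(300°) gauche 3.6 → 13.0 kJ/mol.

13.0 kJ/mol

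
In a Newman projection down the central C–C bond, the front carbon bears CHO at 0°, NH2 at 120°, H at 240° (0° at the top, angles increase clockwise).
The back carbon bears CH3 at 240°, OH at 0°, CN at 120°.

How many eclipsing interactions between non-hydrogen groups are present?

Non-H eclipsing pairs: CHO(0°)/OH(0°); NH2(120°)/CN(120°) — 2 interactions.

2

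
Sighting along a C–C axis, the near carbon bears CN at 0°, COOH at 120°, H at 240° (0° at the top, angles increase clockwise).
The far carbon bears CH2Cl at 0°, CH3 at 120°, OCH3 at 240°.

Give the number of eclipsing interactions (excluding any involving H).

2

Non-H eclipsing pairs: CN(0°)/CH2Cl(0°); COOH(120°)/CH3(120°) — 2 interactions.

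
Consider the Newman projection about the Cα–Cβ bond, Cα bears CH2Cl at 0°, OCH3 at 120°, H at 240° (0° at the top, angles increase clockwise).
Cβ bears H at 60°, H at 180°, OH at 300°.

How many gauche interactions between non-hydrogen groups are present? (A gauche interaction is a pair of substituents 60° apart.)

1

Non-H gauche pairs: CH2Cl(0°)/OH(300°) — 1 interaction.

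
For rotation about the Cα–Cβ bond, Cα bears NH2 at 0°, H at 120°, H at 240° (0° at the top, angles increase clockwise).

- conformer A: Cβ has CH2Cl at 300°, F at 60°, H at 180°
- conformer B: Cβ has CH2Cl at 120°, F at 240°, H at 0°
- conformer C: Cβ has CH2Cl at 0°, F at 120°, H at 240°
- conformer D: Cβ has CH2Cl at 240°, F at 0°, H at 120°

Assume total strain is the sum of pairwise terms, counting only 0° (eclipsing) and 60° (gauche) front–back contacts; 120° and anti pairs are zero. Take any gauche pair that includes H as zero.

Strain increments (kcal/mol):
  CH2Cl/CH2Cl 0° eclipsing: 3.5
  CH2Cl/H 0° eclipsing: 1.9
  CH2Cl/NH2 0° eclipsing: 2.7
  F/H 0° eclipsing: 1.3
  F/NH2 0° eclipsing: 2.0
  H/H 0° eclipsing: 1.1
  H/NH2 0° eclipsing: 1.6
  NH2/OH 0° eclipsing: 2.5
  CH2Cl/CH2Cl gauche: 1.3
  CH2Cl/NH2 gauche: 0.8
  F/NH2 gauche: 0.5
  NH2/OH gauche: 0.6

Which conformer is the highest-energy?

C

A (staggered): NH2–CH2Cl gauche, NH2–F gauche; 0.8 + 0.5 = 1.3 kcal/mol.
B (eclipsed): NH2–H eclipsed, H–CH2Cl eclipsed, H–F eclipsed; 1.6 + 1.9 + 1.3 = 4.8 kcal/mol.
C (eclipsed): NH2–CH2Cl eclipsed, H–F eclipsed, H–H eclipsed; 2.7 + 1.3 + 1.1 = 5.1 kcal/mol.
D (eclipsed): NH2–F eclipsed, H–H eclipsed, H–CH2Cl eclipsed; 2.0 + 1.1 + 1.9 = 5.0 kcal/mol.
C has the highest total (5.1 kcal/mol).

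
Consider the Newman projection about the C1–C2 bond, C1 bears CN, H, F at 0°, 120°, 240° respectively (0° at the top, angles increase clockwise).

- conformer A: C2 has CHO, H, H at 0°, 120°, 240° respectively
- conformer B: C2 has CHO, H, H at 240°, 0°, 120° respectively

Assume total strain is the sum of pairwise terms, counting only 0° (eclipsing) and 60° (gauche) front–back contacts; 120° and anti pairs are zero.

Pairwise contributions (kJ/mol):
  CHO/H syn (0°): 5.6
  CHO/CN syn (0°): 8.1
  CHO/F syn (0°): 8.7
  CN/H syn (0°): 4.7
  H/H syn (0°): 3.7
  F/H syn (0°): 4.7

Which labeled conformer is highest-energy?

A (eclipsed): CN(0°)/CHO(0°) eclipsed 8.1; H(120°)/H(120°) eclipsed 3.7; F(240°)/H(240°) eclipsed 4.7 → 16.5 kJ/mol.
B (eclipsed): CN(0°)/H(0°) eclipsed 4.7; H(120°)/H(120°) eclipsed 3.7; F(240°)/CHO(240°) eclipsed 8.7 → 17.1 kJ/mol.
B has the highest total (17.1 kJ/mol).

B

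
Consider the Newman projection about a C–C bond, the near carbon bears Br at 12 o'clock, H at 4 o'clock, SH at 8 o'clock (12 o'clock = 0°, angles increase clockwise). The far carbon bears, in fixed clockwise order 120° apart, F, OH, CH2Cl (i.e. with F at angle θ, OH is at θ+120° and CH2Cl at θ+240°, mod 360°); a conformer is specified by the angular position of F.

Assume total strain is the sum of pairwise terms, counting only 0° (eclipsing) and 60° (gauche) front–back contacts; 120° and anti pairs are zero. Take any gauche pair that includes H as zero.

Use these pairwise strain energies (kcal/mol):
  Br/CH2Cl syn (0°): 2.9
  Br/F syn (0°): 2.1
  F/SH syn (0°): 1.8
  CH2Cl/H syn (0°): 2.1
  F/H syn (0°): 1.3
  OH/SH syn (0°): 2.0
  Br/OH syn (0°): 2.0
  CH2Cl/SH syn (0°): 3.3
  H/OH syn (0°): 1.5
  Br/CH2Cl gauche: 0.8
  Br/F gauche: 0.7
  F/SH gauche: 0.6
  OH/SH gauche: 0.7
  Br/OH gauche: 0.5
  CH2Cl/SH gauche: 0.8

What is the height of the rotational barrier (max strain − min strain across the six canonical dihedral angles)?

F at 0° (eclipsed): Br–F eclipsed, H–OH eclipsed, SH–CH2Cl eclipsed; 2.1 + 1.5 + 3.3 = 6.9 kcal/mol.
F at 60° (staggered): Br–F gauche, Br–CH2Cl gauche, SH–OH gauche, SH–CH2Cl gauche; 0.7 + 0.8 + 0.7 + 0.8 = 3.0 kcal/mol.
F at 120° (eclipsed): Br–CH2Cl eclipsed, H–F eclipsed, SH–OH eclipsed; 2.9 + 1.3 + 2.0 = 6.2 kcal/mol.
F at 180° (staggered): Br–OH gauche, Br–CH2Cl gauche, SH–F gauche, SH–OH gauche; 0.5 + 0.8 + 0.6 + 0.7 = 2.6 kcal/mol.
F at 240° (eclipsed): Br–OH eclipsed, H–CH2Cl eclipsed, SH–F eclipsed; 2.0 + 2.1 + 1.8 = 5.9 kcal/mol.
F at 300° (staggered): Br–F gauche, Br–OH gauche, SH–F gauche, SH–CH2Cl gauche; 0.7 + 0.5 + 0.6 + 0.8 = 2.6 kcal/mol.
Max at 0° (6.9 kcal/mol), min at 180° (2.6 kcal/mol); barrier = 4.3 kcal/mol.

4.3 kcal/mol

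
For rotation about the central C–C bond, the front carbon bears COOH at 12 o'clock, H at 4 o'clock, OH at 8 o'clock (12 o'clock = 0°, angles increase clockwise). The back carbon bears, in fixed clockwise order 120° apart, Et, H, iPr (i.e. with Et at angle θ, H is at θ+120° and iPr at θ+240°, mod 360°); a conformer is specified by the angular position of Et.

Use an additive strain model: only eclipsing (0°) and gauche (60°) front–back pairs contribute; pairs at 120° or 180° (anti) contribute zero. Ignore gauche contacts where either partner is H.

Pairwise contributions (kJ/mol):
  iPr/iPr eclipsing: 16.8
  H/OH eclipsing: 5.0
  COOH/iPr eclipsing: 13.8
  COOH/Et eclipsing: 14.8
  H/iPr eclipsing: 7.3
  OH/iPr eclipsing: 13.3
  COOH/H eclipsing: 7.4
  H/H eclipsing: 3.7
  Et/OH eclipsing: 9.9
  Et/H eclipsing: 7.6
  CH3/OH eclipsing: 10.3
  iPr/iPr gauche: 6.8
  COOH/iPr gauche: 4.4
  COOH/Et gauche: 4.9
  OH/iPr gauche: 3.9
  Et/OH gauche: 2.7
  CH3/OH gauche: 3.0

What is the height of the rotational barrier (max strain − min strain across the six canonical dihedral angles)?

24.7 kJ/mol

Et at 0° (eclipsed): COOH–Et eclipsed, H–H eclipsed, OH–iPr eclipsed; 14.8 + 3.7 + 13.3 = 31.8 kJ/mol.
Et at 60° (staggered): COOH–Et gauche, COOH–iPr gauche, OH–iPr gauche; 4.9 + 4.4 + 3.9 = 13.2 kJ/mol.
Et at 120° (eclipsed): COOH–iPr eclipsed, H–Et eclipsed, OH–H eclipsed; 13.8 + 7.6 + 5.0 = 26.4 kJ/mol.
Et at 180° (staggered): COOH–iPr gauche, OH–Et gauche; 4.4 + 2.7 = 7.1 kJ/mol.
Et at 240° (eclipsed): COOH–H eclipsed, H–iPr eclipsed, OH–Et eclipsed; 7.4 + 7.3 + 9.9 = 24.6 kJ/mol.
Et at 300° (staggered): COOH–Et gauche, OH–Et gauche, OH–iPr gauche; 4.9 + 2.7 + 3.9 = 11.5 kJ/mol.
Max at 0° (31.8 kJ/mol), min at 180° (7.1 kJ/mol); barrier = 24.7 kJ/mol.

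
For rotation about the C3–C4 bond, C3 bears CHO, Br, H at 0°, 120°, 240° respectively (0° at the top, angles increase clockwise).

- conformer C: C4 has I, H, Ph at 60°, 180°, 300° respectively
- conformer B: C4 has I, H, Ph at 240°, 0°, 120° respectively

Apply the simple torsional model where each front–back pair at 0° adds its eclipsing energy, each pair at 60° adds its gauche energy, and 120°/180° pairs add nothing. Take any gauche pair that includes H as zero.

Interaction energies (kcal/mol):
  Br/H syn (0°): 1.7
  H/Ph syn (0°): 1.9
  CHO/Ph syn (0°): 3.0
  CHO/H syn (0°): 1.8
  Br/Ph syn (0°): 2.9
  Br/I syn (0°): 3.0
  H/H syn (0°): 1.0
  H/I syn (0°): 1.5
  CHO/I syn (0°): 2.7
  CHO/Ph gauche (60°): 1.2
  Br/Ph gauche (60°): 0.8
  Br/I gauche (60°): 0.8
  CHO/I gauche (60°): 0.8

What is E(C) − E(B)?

-3.4 kcal/mol

C (staggered): CHO(0°)/I(60°) gauche 0.8; CHO(0°)/Ph(300°) gauche 1.2; Br(120°)/I(60°) gauche 0.8 → 2.8 kcal/mol.
B (eclipsed): CHO(0°)/H(0°) eclipsed 1.8; Br(120°)/Ph(120°) eclipsed 2.9; H(240°)/I(240°) eclipsed 1.5 → 6.2 kcal/mol.
E(C) − E(B) = 2.8 − 6.2 = -3.4 kcal/mol.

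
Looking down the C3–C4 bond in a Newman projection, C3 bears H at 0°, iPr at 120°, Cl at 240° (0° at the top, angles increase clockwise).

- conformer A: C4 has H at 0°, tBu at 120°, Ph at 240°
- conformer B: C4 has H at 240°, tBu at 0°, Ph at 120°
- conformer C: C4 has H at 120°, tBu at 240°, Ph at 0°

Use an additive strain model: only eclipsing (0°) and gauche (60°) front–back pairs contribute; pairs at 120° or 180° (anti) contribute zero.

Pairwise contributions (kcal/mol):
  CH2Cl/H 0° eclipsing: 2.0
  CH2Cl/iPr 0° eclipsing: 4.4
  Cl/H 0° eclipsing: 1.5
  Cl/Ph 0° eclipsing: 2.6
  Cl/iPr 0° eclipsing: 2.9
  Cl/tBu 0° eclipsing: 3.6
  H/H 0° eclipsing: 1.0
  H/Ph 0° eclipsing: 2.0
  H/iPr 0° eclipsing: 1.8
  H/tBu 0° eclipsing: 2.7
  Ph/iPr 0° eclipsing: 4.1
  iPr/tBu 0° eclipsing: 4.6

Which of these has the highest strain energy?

A is eclipsed. H at 0° is eclipsed with H at 0° (1.0); iPr at 120° is eclipsed with tBu at 120° (4.6); Cl at 240° is eclipsed with Ph at 240° (2.6). Total 8.2 kcal/mol.
B is eclipsed. H at 0° is eclipsed with tBu at 0° (2.7); iPr at 120° is eclipsed with Ph at 120° (4.1); Cl at 240° is eclipsed with H at 240° (1.5). Total 8.3 kcal/mol.
C is eclipsed. H at 0° is eclipsed with Ph at 0° (2.0); iPr at 120° is eclipsed with H at 120° (1.8); Cl at 240° is eclipsed with tBu at 240° (3.6). Total 7.4 kcal/mol.
B has the highest total (8.3 kcal/mol).

B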